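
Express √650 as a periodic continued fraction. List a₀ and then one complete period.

a₀ = ⌊√650⌋ = 25.
With m₀=0, d₀=1 and mₖ₊₁ = dₖaₖ − mₖ, dₖ₊₁ = (n − mₖ₊₁²)/dₖ, aₖ₊₁ = ⌊(a₀+mₖ₊₁)/dₖ₊₁⌋:
  k=1: m=25, d=25, a=2
  k=2: m=25, d=1, a=50
d=1 and a=2a₀=50 at k=2, so the next step gives (m, d) = (25, 25) again — its k=1 value — and the period has length 2.

[25; 2, 50]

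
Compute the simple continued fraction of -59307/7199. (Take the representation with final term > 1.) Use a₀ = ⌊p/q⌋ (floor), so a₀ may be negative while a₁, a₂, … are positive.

-59307 = -9·7199 + 5484
7199 = 1·5484 + 1715
5484 = 3·1715 + 339
1715 = 5·339 + 20
339 = 16·20 + 19
20 = 1·19 + 1
19 = 19·1 + 0  (stop)
So -59307/7199 = [-9; 1, 3, 5, 16, 1, 19].

[-9; 1, 3, 5, 16, 1, 19]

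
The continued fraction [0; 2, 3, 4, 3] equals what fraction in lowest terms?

42/97

Fold from the inside: start with 3/1.
  4 + 1/3 = 13/3
  3 + 3/13 = 42/13
  2 + 13/42 = 97/42
  0 + 42/97 = 42/97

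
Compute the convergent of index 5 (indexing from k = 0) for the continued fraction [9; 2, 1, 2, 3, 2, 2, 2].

581/62

Using pₖ = aₖpₖ₋₁ + pₖ₋₂, qₖ = aₖqₖ₋₁ + qₖ₋₂ (with p₋₁=1, p₋₂=0, q₋₁=0, q₋₂=1):
  k=0: a=9, p=9, q=1
  k=1: a=2, p=19, q=2
  k=2: a=1, p=28, q=3
  k=3: a=2, p=75, q=8
  k=4: a=3, p=253, q=27
  k=5: a=2, p=581, q=62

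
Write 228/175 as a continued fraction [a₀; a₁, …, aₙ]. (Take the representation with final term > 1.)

228 = 1×175 + 53
175 = 3×53 + 16
53 = 3×16 + 5
16 = 3×5 + 1
5 = 5×1 + 0  (stop)
So 228/175 = [1; 3, 3, 3, 5].

[1; 3, 3, 3, 5]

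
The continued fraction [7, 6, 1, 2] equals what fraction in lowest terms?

Using pₖ = aₖpₖ₋₁ + pₖ₋₂ and qₖ = aₖqₖ₋₁ + qₖ₋₂:
  k=0: a=7, p=7, q=1
  k=1: a=6, p=43, q=6
  k=2: a=1, p=50, q=7
  k=3: a=2, p=143, q=20

143/20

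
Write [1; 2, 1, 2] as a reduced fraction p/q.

Using pₖ = aₖpₖ₋₁ + pₖ₋₂ and qₖ = aₖqₖ₋₁ + qₖ₋₂:
  k=0: a=1, p=1, q=1
  k=1: a=2, p=3, q=2
  k=2: a=1, p=4, q=3
  k=3: a=2, p=11, q=8

11/8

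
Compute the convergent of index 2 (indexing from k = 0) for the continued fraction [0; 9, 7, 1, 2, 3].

7/64

Using pₖ = aₖpₖ₋₁ + pₖ₋₂, qₖ = aₖqₖ₋₁ + qₖ₋₂ (with p₋₁=1, p₋₂=0, q₋₁=0, q₋₂=1):
  k=0: a=0, p=0, q=1
  k=1: a=9, p=1, q=9
  k=2: a=7, p=7, q=64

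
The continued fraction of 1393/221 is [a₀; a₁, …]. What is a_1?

1393 = 6·221 + 67   →  a_0 = 6
221 = 3·67 + 20   →  a_1 = 3

3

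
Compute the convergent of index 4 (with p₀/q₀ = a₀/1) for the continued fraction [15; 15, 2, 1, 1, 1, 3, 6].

Using pₖ = aₖpₖ₋₁ + pₖ₋₂, qₖ = aₖqₖ₋₁ + qₖ₋₂ (with p₋₁=1, p₋₂=0, q₋₁=0, q₋₂=1):
  k=0: a=15, p=15, q=1
  k=1: a=15, p=226, q=15
  k=2: a=2, p=467, q=31
  k=3: a=1, p=693, q=46
  k=4: a=1, p=1160, q=77

1160/77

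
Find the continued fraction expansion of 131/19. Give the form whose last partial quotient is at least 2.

[6; 1, 8, 2]

131 = 6·19 + 17
19 = 1·17 + 2
17 = 8·2 + 1
2 = 2·1 + 0  (stop)
So 131/19 = [6; 1, 8, 2].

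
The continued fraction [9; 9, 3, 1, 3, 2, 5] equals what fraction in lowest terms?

15611/1714

Using pₖ = aₖpₖ₋₁ + pₖ₋₂ and qₖ = aₖqₖ₋₁ + qₖ₋₂:
  k=0: a=9, p=9, q=1
  k=1: a=9, p=82, q=9
  k=2: a=3, p=255, q=28
  k=3: a=1, p=337, q=37
  k=4: a=3, p=1266, q=139
  k=5: a=2, p=2869, q=315
  k=6: a=5, p=15611, q=1714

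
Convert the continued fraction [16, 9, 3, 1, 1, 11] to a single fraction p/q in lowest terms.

12113/752

Fold from the inside: start with 11/1.
  1 + 1/11 = 12/11
  1 + 11/12 = 23/12
  3 + 12/23 = 81/23
  9 + 23/81 = 752/81
  16 + 81/752 = 12113/752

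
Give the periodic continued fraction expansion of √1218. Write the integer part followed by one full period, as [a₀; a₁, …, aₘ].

[34; 1, 8, 1, 68]

a₀ = ⌊√1218⌋ = 34.
With m₀=0, d₀=1 and mₖ₊₁ = dₖaₖ − mₖ, dₖ₊₁ = (n − mₖ₊₁²)/dₖ, aₖ₊₁ = ⌊(a₀+mₖ₊₁)/dₖ₊₁⌋:
  k=1: m=34, d=62, a=1
  k=2: m=28, d=7, a=8
  k=3: m=28, d=62, a=1
  k=4: m=34, d=1, a=68
d=1 and a=2a₀=68 at k=4, so the next step gives (m, d) = (34, 62) again — its k=1 value — and the period has length 4.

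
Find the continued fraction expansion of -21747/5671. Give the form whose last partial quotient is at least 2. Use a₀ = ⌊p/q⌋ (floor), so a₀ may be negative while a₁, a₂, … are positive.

-21747 = -4×5671 + 937
5671 = 6×937 + 49
937 = 19×49 + 6
49 = 8×6 + 1
6 = 6×1 + 0  (stop)
So -21747/5671 = [-4; 6, 19, 8, 6].

[-4; 6, 19, 8, 6]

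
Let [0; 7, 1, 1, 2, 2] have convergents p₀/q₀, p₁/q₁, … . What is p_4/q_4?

Using pₖ = aₖpₖ₋₁ + pₖ₋₂, qₖ = aₖqₖ₋₁ + qₖ₋₂ (with p₋₁=1, p₋₂=0, q₋₁=0, q₋₂=1):
  k=0: a=0, p=0, q=1
  k=1: a=7, p=1, q=7
  k=2: a=1, p=1, q=8
  k=3: a=1, p=2, q=15
  k=4: a=2, p=5, q=38

5/38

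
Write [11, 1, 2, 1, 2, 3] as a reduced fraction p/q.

Using pₖ = aₖpₖ₋₁ + pₖ₋₂ and qₖ = aₖqₖ₋₁ + qₖ₋₂:
  k=0: a=11, p=11, q=1
  k=1: a=1, p=12, q=1
  k=2: a=2, p=35, q=3
  k=3: a=1, p=47, q=4
  k=4: a=2, p=129, q=11
  k=5: a=3, p=434, q=37

434/37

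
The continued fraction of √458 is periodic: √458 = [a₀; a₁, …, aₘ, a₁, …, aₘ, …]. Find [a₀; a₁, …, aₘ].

a₀ = ⌊√458⌋ = 21.
With m₀=0, d₀=1 and mₖ₊₁ = dₖaₖ − mₖ, dₖ₊₁ = (n − mₖ₊₁²)/dₖ, aₖ₊₁ = ⌊(a₀+mₖ₊₁)/dₖ₊₁⌋:
  k=1: m=21, d=17, a=2
  k=2: m=13, d=17, a=2
  k=3: m=21, d=1, a=42
d=1 and a=2a₀=42 at k=3, so the next step gives (m, d) = (21, 17) again — its k=1 value — and the period has length 3.

[21; 2, 2, 42]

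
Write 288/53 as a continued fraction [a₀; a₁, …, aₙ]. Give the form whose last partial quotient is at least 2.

[5; 2, 3, 3, 2]

288 = 5*53 + 23
53 = 2*23 + 7
23 = 3*7 + 2
7 = 3*2 + 1
2 = 2*1 + 0  (stop)
So 288/53 = [5; 2, 3, 3, 2].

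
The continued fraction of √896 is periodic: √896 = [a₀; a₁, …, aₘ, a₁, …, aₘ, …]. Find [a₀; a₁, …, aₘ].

[29; 1, 13, 1, 58]

a₀ = ⌊√896⌋ = 29.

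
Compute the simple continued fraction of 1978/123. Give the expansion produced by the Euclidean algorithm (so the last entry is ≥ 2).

[16; 12, 3, 3]

1978 = 16*123 + 10
123 = 12*10 + 3
10 = 3*3 + 1
3 = 3*1 + 0  (stop)
So 1978/123 = [16; 12, 3, 3].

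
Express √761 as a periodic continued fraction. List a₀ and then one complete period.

[27; 1, 1, 2, 2, 1, 1, 54]

a₀ = ⌊√761⌋ = 27.
With m₀=0, d₀=1 and mₖ₊₁ = dₖaₖ − mₖ, dₖ₊₁ = (n − mₖ₊₁²)/dₖ, aₖ₊₁ = ⌊(a₀+mₖ₊₁)/dₖ₊₁⌋:
  k=1: m=27, d=32, a=1
  k=2: m=5, d=23, a=1
  k=3: m=18, d=19, a=2
  k=4: m=20, d=19, a=2
  k=5: m=18, d=23, a=1
  k=6: m=5, d=32, a=1
  k=7: m=27, d=1, a=54
d=1 and a=2a₀=54 at k=7, so the next step gives (m, d) = (27, 32) again — its k=1 value — and the period has length 7.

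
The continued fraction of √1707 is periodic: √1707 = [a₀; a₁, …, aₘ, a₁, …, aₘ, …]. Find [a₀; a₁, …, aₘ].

a₀ = ⌊√1707⌋ = 41.

[41; 3, 6, 41, 6, 3, 82]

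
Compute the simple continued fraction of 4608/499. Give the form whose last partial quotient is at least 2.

4608 = 9*499 + 117
499 = 4*117 + 31
117 = 3*31 + 24
31 = 1*24 + 7
24 = 3*7 + 3
7 = 2*3 + 1
3 = 3*1 + 0  (stop)
So 4608/499 = [9; 4, 3, 1, 3, 2, 3].

[9; 4, 3, 1, 3, 2, 3]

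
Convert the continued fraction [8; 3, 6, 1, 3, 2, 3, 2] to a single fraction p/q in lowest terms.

12593/1514

Fold from the inside: start with 2/1.
  3 + 1/2 = 7/2
  2 + 2/7 = 16/7
  3 + 7/16 = 55/16
  1 + 16/55 = 71/55
  6 + 55/71 = 481/71
  3 + 71/481 = 1514/481
  8 + 481/1514 = 12593/1514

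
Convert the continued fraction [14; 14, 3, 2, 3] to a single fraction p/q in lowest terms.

4826/343

Fold from the inside: start with 3/1.
  2 + 1/3 = 7/3
  3 + 3/7 = 24/7
  14 + 7/24 = 343/24
  14 + 24/343 = 4826/343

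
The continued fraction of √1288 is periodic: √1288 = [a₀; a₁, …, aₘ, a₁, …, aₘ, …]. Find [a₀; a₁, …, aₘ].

[35; 1, 7, 1, 70]

a₀ = ⌊√1288⌋ = 35.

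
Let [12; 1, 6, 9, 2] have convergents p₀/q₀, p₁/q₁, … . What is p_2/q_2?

90/7

Using pₖ = aₖpₖ₋₁ + pₖ₋₂, qₖ = aₖqₖ₋₁ + qₖ₋₂ (with p₋₁=1, p₋₂=0, q₋₁=0, q₋₂=1):
  k=0: a=12, p=12, q=1
  k=1: a=1, p=13, q=1
  k=2: a=6, p=90, q=7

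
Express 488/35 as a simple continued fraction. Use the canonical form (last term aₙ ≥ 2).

488 = 13*35 + 33
35 = 1*33 + 2
33 = 16*2 + 1
2 = 2*1 + 0  (stop)
So 488/35 = [13; 1, 16, 2].

[13; 1, 16, 2]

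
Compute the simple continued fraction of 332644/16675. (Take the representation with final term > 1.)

332644 = 19×16675 + 15819
16675 = 1×15819 + 856
15819 = 18×856 + 411
856 = 2×411 + 34
411 = 12×34 + 3
34 = 11×3 + 1
3 = 3×1 + 0  (stop)
So 332644/16675 = [19; 1, 18, 2, 12, 11, 3].

[19; 1, 18, 2, 12, 11, 3]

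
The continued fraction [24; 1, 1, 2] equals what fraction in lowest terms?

Fold from the inside: start with 2/1.
  1 + 1/2 = 3/2
  1 + 2/3 = 5/3
  24 + 3/5 = 123/5

123/5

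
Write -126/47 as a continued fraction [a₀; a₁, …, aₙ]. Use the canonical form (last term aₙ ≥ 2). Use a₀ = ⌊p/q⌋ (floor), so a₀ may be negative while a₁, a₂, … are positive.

-126 = -3·47 + 15
47 = 3·15 + 2
15 = 7·2 + 1
2 = 2·1 + 0  (stop)
So -126/47 = [-3; 3, 7, 2].

[-3; 3, 7, 2]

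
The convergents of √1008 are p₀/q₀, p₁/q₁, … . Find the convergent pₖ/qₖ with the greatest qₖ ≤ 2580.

32257/1016

√1008 = [31; 1, 2, 1, 62, …] (period length 4).
Convergents:
  p_0/q_0 = 31/1
  p_1/q_1 = 32/1
  p_2/q_2 = 95/3
  p_3/q_3 = 127/4
  p_4/q_4 = 7969/251
  p_5/q_5 = 8096/255
  p_6/q_6 = 24161/761
  p_7/q_7 = 32257/1016
  p_8/q_8 = 2024095/63753
q_7 = 1016 ≤ 2580 < 63753 = q_8, so the answer is 32257/1016.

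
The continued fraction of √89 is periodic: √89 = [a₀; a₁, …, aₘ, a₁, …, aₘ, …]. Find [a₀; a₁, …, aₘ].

[9; 2, 3, 3, 2, 18]

a₀ = ⌊√89⌋ = 9.
With m₀=0, d₀=1 and mₖ₊₁ = dₖaₖ − mₖ, dₖ₊₁ = (n − mₖ₊₁²)/dₖ, aₖ₊₁ = ⌊(a₀+mₖ₊₁)/dₖ₊₁⌋:
  k=1: m=9, d=8, a=2
  k=2: m=7, d=5, a=3
  k=3: m=8, d=5, a=3
  k=4: m=7, d=8, a=2
  k=5: m=9, d=1, a=18
d=1 and a=2a₀=18 at k=5, so the next step gives (m, d) = (9, 8) again — its k=1 value — and the period has length 5.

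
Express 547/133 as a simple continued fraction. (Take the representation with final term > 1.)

547 = 4*133 + 15
133 = 8*15 + 13
15 = 1*13 + 2
13 = 6*2 + 1
2 = 2*1 + 0  (stop)
So 547/133 = [4; 8, 1, 6, 2].

[4; 8, 1, 6, 2]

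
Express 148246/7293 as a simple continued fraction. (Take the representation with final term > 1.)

148246 = 20×7293 + 2386
7293 = 3×2386 + 135
2386 = 17×135 + 91
135 = 1×91 + 44
91 = 2×44 + 3
44 = 14×3 + 2
3 = 1×2 + 1
2 = 2×1 + 0  (stop)
So 148246/7293 = [20; 3, 17, 1, 2, 14, 1, 2].

[20; 3, 17, 1, 2, 14, 1, 2]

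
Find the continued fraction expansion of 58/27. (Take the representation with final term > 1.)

[2; 6, 1, 3]

58 = 2*27 + 4
27 = 6*4 + 3
4 = 1*3 + 1
3 = 3*1 + 0  (stop)
So 58/27 = [2; 6, 1, 3].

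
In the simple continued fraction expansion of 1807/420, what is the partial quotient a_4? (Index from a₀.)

1

1807 = 4·420 + 127   →  a_0 = 4
420 = 3·127 + 39   →  a_1 = 3
127 = 3·39 + 10   →  a_2 = 3
39 = 3·10 + 9   →  a_3 = 3
10 = 1·9 + 1   →  a_4 = 1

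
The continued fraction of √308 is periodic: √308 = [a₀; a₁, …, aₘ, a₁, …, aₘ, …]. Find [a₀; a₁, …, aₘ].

[17; 1, 1, 4, 1, 1, 34]

a₀ = ⌊√308⌋ = 17.
With m₀=0, d₀=1 and mₖ₊₁ = dₖaₖ − mₖ, dₖ₊₁ = (n − mₖ₊₁²)/dₖ, aₖ₊₁ = ⌊(a₀+mₖ₊₁)/dₖ₊₁⌋:
  k=1: m=17, d=19, a=1
  k=2: m=2, d=16, a=1
  k=3: m=14, d=7, a=4
  k=4: m=14, d=16, a=1
  k=5: m=2, d=19, a=1
  k=6: m=17, d=1, a=34
d=1 and a=2a₀=34 at k=6, so the next step gives (m, d) = (17, 19) again — its k=1 value — and the period has length 6.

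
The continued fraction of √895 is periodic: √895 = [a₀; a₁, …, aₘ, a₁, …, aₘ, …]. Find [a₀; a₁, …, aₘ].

[29; 1, 10, 1, 58]

a₀ = ⌊√895⌋ = 29.
With m₀=0, d₀=1 and mₖ₊₁ = dₖaₖ − mₖ, dₖ₊₁ = (n − mₖ₊₁²)/dₖ, aₖ₊₁ = ⌊(a₀+mₖ₊₁)/dₖ₊₁⌋:
  k=1: m=29, d=54, a=1
  k=2: m=25, d=5, a=10
  k=3: m=25, d=54, a=1
  k=4: m=29, d=1, a=58
d=1 and a=2a₀=58 at k=4, so the next step gives (m, d) = (29, 54) again — its k=1 value — and the period has length 4.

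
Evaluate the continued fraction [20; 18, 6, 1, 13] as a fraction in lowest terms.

35297/1760

Using pₖ = aₖpₖ₋₁ + pₖ₋₂ and qₖ = aₖqₖ₋₁ + qₖ₋₂:
  k=0: a=20, p=20, q=1
  k=1: a=18, p=361, q=18
  k=2: a=6, p=2186, q=109
  k=3: a=1, p=2547, q=127
  k=4: a=13, p=35297, q=1760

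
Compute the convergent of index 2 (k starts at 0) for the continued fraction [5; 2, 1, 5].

16/3

Using pₖ = aₖpₖ₋₁ + pₖ₋₂, qₖ = aₖqₖ₋₁ + qₖ₋₂ (with p₋₁=1, p₋₂=0, q₋₁=0, q₋₂=1):
  k=0: a=5, p=5, q=1
  k=1: a=2, p=11, q=2
  k=2: a=1, p=16, q=3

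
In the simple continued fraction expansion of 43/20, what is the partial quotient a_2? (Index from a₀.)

1

43 = 2·20 + 3   →  a_0 = 2
20 = 6·3 + 2   →  a_1 = 6
3 = 1·2 + 1   →  a_2 = 1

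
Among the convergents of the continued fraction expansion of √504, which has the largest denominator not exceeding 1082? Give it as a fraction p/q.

√504 = [22; 2, 4, 2, 44, …] (period length 4).
Convergents:
  p_0/q_0 = 22/1
  p_1/q_1 = 45/2
  p_2/q_2 = 202/9
  p_3/q_3 = 449/20
  p_4/q_4 = 19958/889
  p_5/q_5 = 40365/1798
q_4 = 889 ≤ 1082 < 1798 = q_5, so the answer is 19958/889.

19958/889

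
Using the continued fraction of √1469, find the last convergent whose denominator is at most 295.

√1469 = [38; 3, 18, 1, 4, 1, 18, 3, 76, …] (period length 8).
Convergents:
  p_0/q_0 = 38/1
  p_1/q_1 = 115/3
  p_2/q_2 = 2108/55
  p_3/q_3 = 2223/58
  p_4/q_4 = 11000/287
  p_5/q_5 = 13223/345
q_4 = 287 ≤ 295 < 345 = q_5, so the answer is 11000/287.

11000/287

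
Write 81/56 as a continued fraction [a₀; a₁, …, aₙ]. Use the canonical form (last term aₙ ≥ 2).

[1; 2, 4, 6]

81 = 1×56 + 25
56 = 2×25 + 6
25 = 4×6 + 1
6 = 6×1 + 0  (stop)
So 81/56 = [1; 2, 4, 6].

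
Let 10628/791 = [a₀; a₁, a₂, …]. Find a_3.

10628 = 13·791 + 345   →  a_0 = 13
791 = 2·345 + 101   →  a_1 = 2
345 = 3·101 + 42   →  a_2 = 3
101 = 2·42 + 17   →  a_3 = 2

2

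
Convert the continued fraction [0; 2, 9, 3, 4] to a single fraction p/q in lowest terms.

Using pₖ = aₖpₖ₋₁ + pₖ₋₂ and qₖ = aₖqₖ₋₁ + qₖ₋₂:
  k=0: a=0, p=0, q=1
  k=1: a=2, p=1, q=2
  k=2: a=9, p=9, q=19
  k=3: a=3, p=28, q=59
  k=4: a=4, p=121, q=255

121/255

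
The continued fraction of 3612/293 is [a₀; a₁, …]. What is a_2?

3612 = 12·293 + 96   →  a_0 = 12
293 = 3·96 + 5   →  a_1 = 3
96 = 19·5 + 1   →  a_2 = 19

19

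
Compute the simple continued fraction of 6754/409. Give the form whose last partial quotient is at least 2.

6754 = 16×409 + 210
409 = 1×210 + 199
210 = 1×199 + 11
199 = 18×11 + 1
11 = 11×1 + 0  (stop)
So 6754/409 = [16; 1, 1, 18, 11].

[16; 1, 1, 18, 11]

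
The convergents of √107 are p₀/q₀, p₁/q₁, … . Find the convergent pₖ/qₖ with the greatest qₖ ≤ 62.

√107 = [10; 2, 1, 9, 1, 2, 20, …] (period length 6).
Convergents:
  p_0/q_0 = 10/1
  p_1/q_1 = 21/2
  p_2/q_2 = 31/3
  p_3/q_3 = 300/29
  p_4/q_4 = 331/32
  p_5/q_5 = 962/93
q_4 = 32 ≤ 62 < 93 = q_5, so the answer is 331/32.

331/32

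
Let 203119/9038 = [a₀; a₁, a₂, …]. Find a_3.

203119 = 22·9038 + 4283   →  a_0 = 22
9038 = 2·4283 + 472   →  a_1 = 2
4283 = 9·472 + 35   →  a_2 = 9
472 = 13·35 + 17   →  a_3 = 13

13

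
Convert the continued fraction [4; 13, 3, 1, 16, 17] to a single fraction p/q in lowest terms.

Fold from the inside: start with 17/1.
  16 + 1/17 = 273/17
  1 + 17/273 = 290/273
  3 + 273/290 = 1143/290
  13 + 290/1143 = 15149/1143
  4 + 1143/15149 = 61739/15149

61739/15149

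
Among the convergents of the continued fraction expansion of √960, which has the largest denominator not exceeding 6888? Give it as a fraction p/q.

119071/3843

√960 = [30; 1, 60, …] (period length 2).
Convergents:
  p_0/q_0 = 30/1
  p_1/q_1 = 31/1
  p_2/q_2 = 1890/61
  p_3/q_3 = 1921/62
  p_4/q_4 = 117150/3781
  p_5/q_5 = 119071/3843
  p_6/q_6 = 7261410/234361
q_5 = 3843 ≤ 6888 < 234361 = q_6, so the answer is 119071/3843.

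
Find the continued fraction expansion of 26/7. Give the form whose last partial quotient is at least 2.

[3; 1, 2, 2]

26 = 3×7 + 5
7 = 1×5 + 2
5 = 2×2 + 1
2 = 2×1 + 0  (stop)
So 26/7 = [3; 1, 2, 2].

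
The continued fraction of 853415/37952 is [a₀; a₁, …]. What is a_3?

853415 = 22·37952 + 18471   →  a_0 = 22
37952 = 2·18471 + 1010   →  a_1 = 2
18471 = 18·1010 + 291   →  a_2 = 18
1010 = 3·291 + 137   →  a_3 = 3

3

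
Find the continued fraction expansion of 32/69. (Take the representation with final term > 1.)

32 = 0*69 + 32
69 = 2*32 + 5
32 = 6*5 + 2
5 = 2*2 + 1
2 = 2*1 + 0  (stop)
So 32/69 = [0; 2, 6, 2, 2].

[0; 2, 6, 2, 2]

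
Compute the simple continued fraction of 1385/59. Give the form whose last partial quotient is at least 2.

1385 = 23*59 + 28
59 = 2*28 + 3
28 = 9*3 + 1
3 = 3*1 + 0  (stop)
So 1385/59 = [23; 2, 9, 3].

[23; 2, 9, 3]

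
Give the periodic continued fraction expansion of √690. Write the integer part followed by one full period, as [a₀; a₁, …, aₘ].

[26; 3, 1, 2, 1, 3, 52]

a₀ = ⌊√690⌋ = 26.
With m₀=0, d₀=1 and mₖ₊₁ = dₖaₖ − mₖ, dₖ₊₁ = (n − mₖ₊₁²)/dₖ, aₖ₊₁ = ⌊(a₀+mₖ₊₁)/dₖ₊₁⌋:
  k=1: m=26, d=14, a=3
  k=2: m=16, d=31, a=1
  k=3: m=15, d=15, a=2
  k=4: m=15, d=31, a=1
  k=5: m=16, d=14, a=3
  k=6: m=26, d=1, a=52
d=1 and a=2a₀=52 at k=6, so the next step gives (m, d) = (26, 14) again — its k=1 value — and the period has length 6.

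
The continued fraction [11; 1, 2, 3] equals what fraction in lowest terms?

Using pₖ = aₖpₖ₋₁ + pₖ₋₂ and qₖ = aₖqₖ₋₁ + qₖ₋₂:
  k=0: a=11, p=11, q=1
  k=1: a=1, p=12, q=1
  k=2: a=2, p=35, q=3
  k=3: a=3, p=117, q=10

117/10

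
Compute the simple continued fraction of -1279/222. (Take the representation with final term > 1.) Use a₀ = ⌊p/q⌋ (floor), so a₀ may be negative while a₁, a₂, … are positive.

[-6; 4, 5, 3, 3]

-1279 = -6·222 + 53
222 = 4·53 + 10
53 = 5·10 + 3
10 = 3·3 + 1
3 = 3·1 + 0  (stop)
So -1279/222 = [-6; 4, 5, 3, 3].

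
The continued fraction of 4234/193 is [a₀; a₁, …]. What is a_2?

15

4234 = 21·193 + 181   →  a_0 = 21
193 = 1·181 + 12   →  a_1 = 1
181 = 15·12 + 1   →  a_2 = 15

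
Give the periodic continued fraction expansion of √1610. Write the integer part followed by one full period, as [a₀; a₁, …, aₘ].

a₀ = ⌊√1610⌋ = 40.
With m₀=0, d₀=1 and mₖ₊₁ = dₖaₖ − mₖ, dₖ₊₁ = (n − mₖ₊₁²)/dₖ, aₖ₊₁ = ⌊(a₀+mₖ₊₁)/dₖ₊₁⌋:
  k=1: m=40, d=10, a=8
  k=2: m=40, d=1, a=80
d=1 and a=2a₀=80 at k=2, so the next step gives (m, d) = (40, 10) again — its k=1 value — and the period has length 2.

[40; 8, 80]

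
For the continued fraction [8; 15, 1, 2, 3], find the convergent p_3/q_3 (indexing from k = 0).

379/47

Using pₖ = aₖpₖ₋₁ + pₖ₋₂, qₖ = aₖqₖ₋₁ + qₖ₋₂ (with p₋₁=1, p₋₂=0, q₋₁=0, q₋₂=1):
  k=0: a=8, p=8, q=1
  k=1: a=15, p=121, q=15
  k=2: a=1, p=129, q=16
  k=3: a=2, p=379, q=47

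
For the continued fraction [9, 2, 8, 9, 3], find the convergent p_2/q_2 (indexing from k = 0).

Using pₖ = aₖpₖ₋₁ + pₖ₋₂, qₖ = aₖqₖ₋₁ + qₖ₋₂ (with p₋₁=1, p₋₂=0, q₋₁=0, q₋₂=1):
  k=0: a=9, p=9, q=1
  k=1: a=2, p=19, q=2
  k=2: a=8, p=161, q=17

161/17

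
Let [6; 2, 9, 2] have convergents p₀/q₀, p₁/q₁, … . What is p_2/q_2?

Using pₖ = aₖpₖ₋₁ + pₖ₋₂, qₖ = aₖqₖ₋₁ + qₖ₋₂ (with p₋₁=1, p₋₂=0, q₋₁=0, q₋₂=1):
  k=0: a=6, p=6, q=1
  k=1: a=2, p=13, q=2
  k=2: a=9, p=123, q=19

123/19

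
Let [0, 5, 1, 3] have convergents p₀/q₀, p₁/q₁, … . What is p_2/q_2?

1/6

Using pₖ = aₖpₖ₋₁ + pₖ₋₂, qₖ = aₖqₖ₋₁ + qₖ₋₂ (with p₋₁=1, p₋₂=0, q₋₁=0, q₋₂=1):
  k=0: a=0, p=0, q=1
  k=1: a=5, p=1, q=5
  k=2: a=1, p=1, q=6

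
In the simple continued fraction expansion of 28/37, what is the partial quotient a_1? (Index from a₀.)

1

28 = 0·37 + 28   →  a_0 = 0
37 = 1·28 + 9   →  a_1 = 1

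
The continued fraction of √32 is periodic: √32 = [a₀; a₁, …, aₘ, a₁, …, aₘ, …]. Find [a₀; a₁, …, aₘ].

a₀ = ⌊√32⌋ = 5.
With m₀=0, d₀=1 and mₖ₊₁ = dₖaₖ − mₖ, dₖ₊₁ = (n − mₖ₊₁²)/dₖ, aₖ₊₁ = ⌊(a₀+mₖ₊₁)/dₖ₊₁⌋:
  k=1: m=5, d=7, a=1
  k=2: m=2, d=4, a=1
  k=3: m=2, d=7, a=1
  k=4: m=5, d=1, a=10
d=1 and a=2a₀=10 at k=4, so the next step gives (m, d) = (5, 7) again — its k=1 value — and the period has length 4.

[5; 1, 1, 1, 10]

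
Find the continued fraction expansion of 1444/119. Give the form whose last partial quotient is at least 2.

1444 = 12·119 + 16
119 = 7·16 + 7
16 = 2·7 + 2
7 = 3·2 + 1
2 = 2·1 + 0  (stop)
So 1444/119 = [12; 7, 2, 3, 2].

[12; 7, 2, 3, 2]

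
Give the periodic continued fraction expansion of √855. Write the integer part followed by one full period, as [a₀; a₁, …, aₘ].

a₀ = ⌊√855⌋ = 29.
With m₀=0, d₀=1 and mₖ₊₁ = dₖaₖ − mₖ, dₖ₊₁ = (n − mₖ₊₁²)/dₖ, aₖ₊₁ = ⌊(a₀+mₖ₊₁)/dₖ₊₁⌋:
  k=1: m=29, d=14, a=4
  k=2: m=27, d=9, a=6
  k=3: m=27, d=14, a=4
  k=4: m=29, d=1, a=58
d=1 and a=2a₀=58 at k=4, so the next step gives (m, d) = (29, 14) again — its k=1 value — and the period has length 4.

[29; 4, 6, 4, 58]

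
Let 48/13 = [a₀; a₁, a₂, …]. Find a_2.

2

48 = 3·13 + 9   →  a_0 = 3
13 = 1·9 + 4   →  a_1 = 1
9 = 2·4 + 1   →  a_2 = 2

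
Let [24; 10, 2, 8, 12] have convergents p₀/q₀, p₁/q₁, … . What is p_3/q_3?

Using pₖ = aₖpₖ₋₁ + pₖ₋₂, qₖ = aₖqₖ₋₁ + qₖ₋₂ (with p₋₁=1, p₋₂=0, q₋₁=0, q₋₂=1):
  k=0: a=24, p=24, q=1
  k=1: a=10, p=241, q=10
  k=2: a=2, p=506, q=21
  k=3: a=8, p=4289, q=178

4289/178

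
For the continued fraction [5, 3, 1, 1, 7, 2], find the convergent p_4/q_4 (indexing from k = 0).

280/53

Using pₖ = aₖpₖ₋₁ + pₖ₋₂, qₖ = aₖqₖ₋₁ + qₖ₋₂ (with p₋₁=1, p₋₂=0, q₋₁=0, q₋₂=1):
  k=0: a=5, p=5, q=1
  k=1: a=3, p=16, q=3
  k=2: a=1, p=21, q=4
  k=3: a=1, p=37, q=7
  k=4: a=7, p=280, q=53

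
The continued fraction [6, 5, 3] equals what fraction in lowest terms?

Fold from the inside: start with 3/1.
  5 + 1/3 = 16/3
  6 + 3/16 = 99/16

99/16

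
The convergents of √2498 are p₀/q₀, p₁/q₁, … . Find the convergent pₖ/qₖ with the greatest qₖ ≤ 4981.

√2498 = [49; 1, 48, 1, 98, …] (period length 4).
Convergents:
  p_0/q_0 = 49/1
  p_1/q_1 = 50/1
  p_2/q_2 = 2449/49
  p_3/q_3 = 2499/50
  p_4/q_4 = 247351/4949
  p_5/q_5 = 249850/4999
q_4 = 4949 ≤ 4981 < 4999 = q_5, so the answer is 247351/4949.

247351/4949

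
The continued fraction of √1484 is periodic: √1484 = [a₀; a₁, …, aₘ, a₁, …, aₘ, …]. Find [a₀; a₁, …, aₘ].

a₀ = ⌊√1484⌋ = 38.
With m₀=0, d₀=1 and mₖ₊₁ = dₖaₖ − mₖ, dₖ₊₁ = (n − mₖ₊₁²)/dₖ, aₖ₊₁ = ⌊(a₀+mₖ₊₁)/dₖ₊₁⌋:
  k=1: m=38, d=40, a=1
  k=2: m=2, d=37, a=1
  k=3: m=35, d=7, a=10
  k=4: m=35, d=37, a=1
  k=5: m=2, d=40, a=1
  k=6: m=38, d=1, a=76
d=1 and a=2a₀=76 at k=6, so the next step gives (m, d) = (38, 40) again — its k=1 value — and the period has length 6.

[38; 1, 1, 10, 1, 1, 76]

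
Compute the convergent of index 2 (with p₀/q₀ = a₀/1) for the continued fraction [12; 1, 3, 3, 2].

51/4

Using pₖ = aₖpₖ₋₁ + pₖ₋₂, qₖ = aₖqₖ₋₁ + qₖ₋₂ (with p₋₁=1, p₋₂=0, q₋₁=0, q₋₂=1):
  k=0: a=12, p=12, q=1
  k=1: a=1, p=13, q=1
  k=2: a=3, p=51, q=4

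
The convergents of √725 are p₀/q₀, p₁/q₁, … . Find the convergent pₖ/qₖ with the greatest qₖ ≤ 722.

√725 = [26; 1, 12, 2, 12, 1, 52, …] (period length 6).
Convergents:
  p_0/q_0 = 26/1
  p_1/q_1 = 27/1
  p_2/q_2 = 350/13
  p_3/q_3 = 727/27
  p_4/q_4 = 9074/337
  p_5/q_5 = 9801/364
  p_6/q_6 = 518726/19265
q_5 = 364 ≤ 722 < 19265 = q_6, so the answer is 9801/364.

9801/364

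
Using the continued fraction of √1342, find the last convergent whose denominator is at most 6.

√1342 = [36; 1, 1, 1, 2, 1, 1, 1, 72, …] (period length 8).
Convergents:
  p_0/q_0 = 36/1
  p_1/q_1 = 37/1
  p_2/q_2 = 73/2
  p_3/q_3 = 110/3
  p_4/q_4 = 293/8
q_3 = 3 ≤ 6 < 8 = q_4, so the answer is 110/3.

110/3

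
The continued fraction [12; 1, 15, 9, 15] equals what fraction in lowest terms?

28347/2191

Fold from the inside: start with 15/1.
  9 + 1/15 = 136/15
  15 + 15/136 = 2055/136
  1 + 136/2055 = 2191/2055
  12 + 2055/2191 = 28347/2191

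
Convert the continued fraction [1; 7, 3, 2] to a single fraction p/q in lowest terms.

Using pₖ = aₖpₖ₋₁ + pₖ₋₂ and qₖ = aₖqₖ₋₁ + qₖ₋₂:
  k=0: a=1, p=1, q=1
  k=1: a=7, p=8, q=7
  k=2: a=3, p=25, q=22
  k=3: a=2, p=58, q=51

58/51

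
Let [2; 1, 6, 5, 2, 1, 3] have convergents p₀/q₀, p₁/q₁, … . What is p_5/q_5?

329/115

Using pₖ = aₖpₖ₋₁ + pₖ₋₂, qₖ = aₖqₖ₋₁ + qₖ₋₂ (with p₋₁=1, p₋₂=0, q₋₁=0, q₋₂=1):
  k=0: a=2, p=2, q=1
  k=1: a=1, p=3, q=1
  k=2: a=6, p=20, q=7
  k=3: a=5, p=103, q=36
  k=4: a=2, p=226, q=79
  k=5: a=1, p=329, q=115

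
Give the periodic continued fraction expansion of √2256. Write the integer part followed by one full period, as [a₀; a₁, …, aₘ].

a₀ = ⌊√2256⌋ = 47.
With m₀=0, d₀=1 and mₖ₊₁ = dₖaₖ − mₖ, dₖ₊₁ = (n − mₖ₊₁²)/dₖ, aₖ₊₁ = ⌊(a₀+mₖ₊₁)/dₖ₊₁⌋:
  k=1: m=47, d=47, a=2
  k=2: m=47, d=1, a=94
d=1 and a=2a₀=94 at k=2, so the next step gives (m, d) = (47, 47) again — its k=1 value — and the period has length 2.

[47; 2, 94]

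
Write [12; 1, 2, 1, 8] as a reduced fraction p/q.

Fold from the inside: start with 8/1.
  1 + 1/8 = 9/8
  2 + 8/9 = 26/9
  1 + 9/26 = 35/26
  12 + 26/35 = 446/35

446/35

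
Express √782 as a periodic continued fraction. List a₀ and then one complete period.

a₀ = ⌊√782⌋ = 27.
With m₀=0, d₀=1 and mₖ₊₁ = dₖaₖ − mₖ, dₖ₊₁ = (n − mₖ₊₁²)/dₖ, aₖ₊₁ = ⌊(a₀+mₖ₊₁)/dₖ₊₁⌋:
  k=1: m=27, d=53, a=1
  k=2: m=26, d=2, a=26
  k=3: m=26, d=53, a=1
  k=4: m=27, d=1, a=54
d=1 and a=2a₀=54 at k=4, so the next step gives (m, d) = (27, 53) again — its k=1 value — and the period has length 4.

[27; 1, 26, 1, 54]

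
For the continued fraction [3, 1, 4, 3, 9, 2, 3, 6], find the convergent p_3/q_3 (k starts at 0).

Using pₖ = aₖpₖ₋₁ + pₖ₋₂, qₖ = aₖqₖ₋₁ + qₖ₋₂ (with p₋₁=1, p₋₂=0, q₋₁=0, q₋₂=1):
  k=0: a=3, p=3, q=1
  k=1: a=1, p=4, q=1
  k=2: a=4, p=19, q=5
  k=3: a=3, p=61, q=16

61/16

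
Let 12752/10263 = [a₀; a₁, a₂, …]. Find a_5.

12752 = 1·10263 + 2489   →  a_0 = 1
10263 = 4·2489 + 307   →  a_1 = 4
2489 = 8·307 + 33   →  a_2 = 8
307 = 9·33 + 10   →  a_3 = 9
33 = 3·10 + 3   →  a_4 = 3
10 = 3·3 + 1   →  a_5 = 3

3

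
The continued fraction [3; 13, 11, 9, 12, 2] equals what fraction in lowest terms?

101561/33013

Using pₖ = aₖpₖ₋₁ + pₖ₋₂ and qₖ = aₖqₖ₋₁ + qₖ₋₂:
  k=0: a=3, p=3, q=1
  k=1: a=13, p=40, q=13
  k=2: a=11, p=443, q=144
  k=3: a=9, p=4027, q=1309
  k=4: a=12, p=48767, q=15852
  k=5: a=2, p=101561, q=33013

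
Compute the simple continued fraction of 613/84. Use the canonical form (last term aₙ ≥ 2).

[7; 3, 2, 1, 3, 2]

613 = 7·84 + 25
84 = 3·25 + 9
25 = 2·9 + 7
9 = 1·7 + 2
7 = 3·2 + 1
2 = 2·1 + 0  (stop)
So 613/84 = [7; 3, 2, 1, 3, 2].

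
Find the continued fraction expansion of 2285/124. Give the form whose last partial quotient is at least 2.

[18; 2, 2, 1, 17]

2285 = 18*124 + 53
124 = 2*53 + 18
53 = 2*18 + 17
18 = 1*17 + 1
17 = 17*1 + 0  (stop)
So 2285/124 = [18; 2, 2, 1, 17].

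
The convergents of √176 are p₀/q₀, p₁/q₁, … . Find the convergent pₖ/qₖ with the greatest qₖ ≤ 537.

5227/394

√176 = [13; 3, 1, 3, 26, …] (period length 4).
Convergents:
  p_0/q_0 = 13/1
  p_1/q_1 = 40/3
  p_2/q_2 = 53/4
  p_3/q_3 = 199/15
  p_4/q_4 = 5227/394
  p_5/q_5 = 15880/1197
q_4 = 394 ≤ 537 < 1197 = q_5, so the answer is 5227/394.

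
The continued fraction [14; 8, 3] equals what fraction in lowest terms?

Fold from the inside: start with 3/1.
  8 + 1/3 = 25/3
  14 + 3/25 = 353/25

353/25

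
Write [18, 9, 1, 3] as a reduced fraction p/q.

706/39

Fold from the inside: start with 3/1.
  1 + 1/3 = 4/3
  9 + 3/4 = 39/4
  18 + 4/39 = 706/39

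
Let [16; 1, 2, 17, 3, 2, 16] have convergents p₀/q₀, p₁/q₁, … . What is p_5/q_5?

Using pₖ = aₖpₖ₋₁ + pₖ₋₂, qₖ = aₖqₖ₋₁ + qₖ₋₂ (with p₋₁=1, p₋₂=0, q₋₁=0, q₋₂=1):
  k=0: a=16, p=16, q=1
  k=1: a=1, p=17, q=1
  k=2: a=2, p=50, q=3
  k=3: a=17, p=867, q=52
  k=4: a=3, p=2651, q=159
  k=5: a=2, p=6169, q=370

6169/370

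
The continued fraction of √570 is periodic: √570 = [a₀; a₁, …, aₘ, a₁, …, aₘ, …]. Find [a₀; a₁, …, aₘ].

a₀ = ⌊√570⌋ = 23.
With m₀=0, d₀=1 and mₖ₊₁ = dₖaₖ − mₖ, dₖ₊₁ = (n − mₖ₊₁²)/dₖ, aₖ₊₁ = ⌊(a₀+mₖ₊₁)/dₖ₊₁⌋:
  k=1: m=23, d=41, a=1
  k=2: m=18, d=6, a=6
  k=3: m=18, d=41, a=1
  k=4: m=23, d=1, a=46
d=1 and a=2a₀=46 at k=4, so the next step gives (m, d) = (23, 41) again — its k=1 value — and the period has length 4.

[23; 1, 6, 1, 46]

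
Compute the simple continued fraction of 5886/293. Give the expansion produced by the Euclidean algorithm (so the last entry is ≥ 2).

[20; 11, 3, 1, 2, 2]

5886 = 20·293 + 26
293 = 11·26 + 7
26 = 3·7 + 5
7 = 1·5 + 2
5 = 2·2 + 1
2 = 2·1 + 0  (stop)
So 5886/293 = [20; 11, 3, 1, 2, 2].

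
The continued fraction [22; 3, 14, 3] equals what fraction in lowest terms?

2947/132

Fold from the inside: start with 3/1.
  14 + 1/3 = 43/3
  3 + 3/43 = 132/43
  22 + 43/132 = 2947/132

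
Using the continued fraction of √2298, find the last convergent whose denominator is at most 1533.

√2298 = [47; 1, 14, 1, 94, …] (period length 4).
Convergents:
  p_0/q_0 = 47/1
  p_1/q_1 = 48/1
  p_2/q_2 = 719/15
  p_3/q_3 = 767/16
  p_4/q_4 = 72817/1519
  p_5/q_5 = 73584/1535
q_4 = 1519 ≤ 1533 < 1535 = q_5, so the answer is 72817/1519.

72817/1519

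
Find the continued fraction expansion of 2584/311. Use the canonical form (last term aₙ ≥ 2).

2584 = 8*311 + 96
311 = 3*96 + 23
96 = 4*23 + 4
23 = 5*4 + 3
4 = 1*3 + 1
3 = 3*1 + 0  (stop)
So 2584/311 = [8; 3, 4, 5, 1, 3].

[8; 3, 4, 5, 1, 3]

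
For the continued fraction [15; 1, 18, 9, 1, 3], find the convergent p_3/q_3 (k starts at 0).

Using pₖ = aₖpₖ₋₁ + pₖ₋₂, qₖ = aₖqₖ₋₁ + qₖ₋₂ (with p₋₁=1, p₋₂=0, q₋₁=0, q₋₂=1):
  k=0: a=15, p=15, q=1
  k=1: a=1, p=16, q=1
  k=2: a=18, p=303, q=19
  k=3: a=9, p=2743, q=172

2743/172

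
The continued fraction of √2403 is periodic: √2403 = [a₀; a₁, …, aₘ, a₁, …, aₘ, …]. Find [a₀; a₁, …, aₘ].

[49; 49, 98]

a₀ = ⌊√2403⌋ = 49.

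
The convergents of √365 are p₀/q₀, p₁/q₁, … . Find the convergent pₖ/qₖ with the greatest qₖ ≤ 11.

√365 = [19; 9, 1, 1, 9, 38, …] (period length 5).
Convergents:
  p_0/q_0 = 19/1
  p_1/q_1 = 172/9
  p_2/q_2 = 191/10
  p_3/q_3 = 363/19
q_2 = 10 ≤ 11 < 19 = q_3, so the answer is 191/10.

191/10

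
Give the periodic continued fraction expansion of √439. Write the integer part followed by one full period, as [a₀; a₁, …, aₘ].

a₀ = ⌊√439⌋ = 20.
With m₀=0, d₀=1 and mₖ₊₁ = dₖaₖ − mₖ, dₖ₊₁ = (n − mₖ₊₁²)/dₖ, aₖ₊₁ = ⌊(a₀+mₖ₊₁)/dₖ₊₁⌋:
  k=1: m=20, d=39, a=1
  k=2: m=19, d=2, a=19
  k=3: m=19, d=39, a=1
  k=4: m=20, d=1, a=40
d=1 and a=2a₀=40 at k=4, so the next step gives (m, d) = (20, 39) again — its k=1 value — and the period has length 4.

[20; 1, 19, 1, 40]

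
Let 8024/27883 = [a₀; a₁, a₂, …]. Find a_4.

2

8024 = 0·27883 + 8024   →  a_0 = 0
27883 = 3·8024 + 3811   →  a_1 = 3
8024 = 2·3811 + 402   →  a_2 = 2
3811 = 9·402 + 193   →  a_3 = 9
402 = 2·193 + 16   →  a_4 = 2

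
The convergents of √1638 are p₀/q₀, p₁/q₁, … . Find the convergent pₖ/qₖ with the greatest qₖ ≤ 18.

√1638 = [40; 2, 8, 2, 80, …] (period length 4).
Convergents:
  p_0/q_0 = 40/1
  p_1/q_1 = 81/2
  p_2/q_2 = 688/17
  p_3/q_3 = 1457/36
q_2 = 17 ≤ 18 < 36 = q_3, so the answer is 688/17.

688/17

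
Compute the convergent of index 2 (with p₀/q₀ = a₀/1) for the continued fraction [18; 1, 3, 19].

75/4

Using pₖ = aₖpₖ₋₁ + pₖ₋₂, qₖ = aₖqₖ₋₁ + qₖ₋₂ (with p₋₁=1, p₋₂=0, q₋₁=0, q₋₂=1):
  k=0: a=18, p=18, q=1
  k=1: a=1, p=19, q=1
  k=2: a=3, p=75, q=4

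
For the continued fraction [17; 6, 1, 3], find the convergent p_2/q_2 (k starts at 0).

Using pₖ = aₖpₖ₋₁ + pₖ₋₂, qₖ = aₖqₖ₋₁ + qₖ₋₂ (with p₋₁=1, p₋₂=0, q₋₁=0, q₋₂=1):
  k=0: a=17, p=17, q=1
  k=1: a=6, p=103, q=6
  k=2: a=1, p=120, q=7

120/7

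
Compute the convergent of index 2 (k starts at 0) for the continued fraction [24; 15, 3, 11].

1107/46

Using pₖ = aₖpₖ₋₁ + pₖ₋₂, qₖ = aₖqₖ₋₁ + qₖ₋₂ (with p₋₁=1, p₋₂=0, q₋₁=0, q₋₂=1):
  k=0: a=24, p=24, q=1
  k=1: a=15, p=361, q=15
  k=2: a=3, p=1107, q=46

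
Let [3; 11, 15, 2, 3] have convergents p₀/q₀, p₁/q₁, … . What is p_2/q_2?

513/166

Using pₖ = aₖpₖ₋₁ + pₖ₋₂, qₖ = aₖqₖ₋₁ + qₖ₋₂ (with p₋₁=1, p₋₂=0, q₋₁=0, q₋₂=1):
  k=0: a=3, p=3, q=1
  k=1: a=11, p=34, q=11
  k=2: a=15, p=513, q=166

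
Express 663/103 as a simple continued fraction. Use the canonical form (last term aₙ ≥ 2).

[6; 2, 3, 2, 6]

663 = 6×103 + 45
103 = 2×45 + 13
45 = 3×13 + 6
13 = 2×6 + 1
6 = 6×1 + 0  (stop)
So 663/103 = [6; 2, 3, 2, 6].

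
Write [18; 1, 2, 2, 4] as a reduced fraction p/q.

580/31

Fold from the inside: start with 4/1.
  2 + 1/4 = 9/4
  2 + 4/9 = 22/9
  1 + 9/22 = 31/22
  18 + 22/31 = 580/31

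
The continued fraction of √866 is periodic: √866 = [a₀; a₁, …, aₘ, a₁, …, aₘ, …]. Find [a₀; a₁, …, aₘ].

a₀ = ⌊√866⌋ = 29.
With m₀=0, d₀=1 and mₖ₊₁ = dₖaₖ − mₖ, dₖ₊₁ = (n − mₖ₊₁²)/dₖ, aₖ₊₁ = ⌊(a₀+mₖ₊₁)/dₖ₊₁⌋:
  k=1: m=29, d=25, a=2
  k=2: m=21, d=17, a=2
  k=3: m=13, d=41, a=1
  k=4: m=28, d=2, a=28
  k=5: m=28, d=41, a=1
  k=6: m=13, d=17, a=2
  k=7: m=21, d=25, a=2
  k=8: m=29, d=1, a=58
d=1 and a=2a₀=58 at k=8, so the next step gives (m, d) = (29, 25) again — its k=1 value — and the period has length 8.

[29; 2, 2, 1, 28, 1, 2, 2, 58]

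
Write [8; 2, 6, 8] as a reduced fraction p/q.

897/106

Using pₖ = aₖpₖ₋₁ + pₖ₋₂ and qₖ = aₖqₖ₋₁ + qₖ₋₂:
  k=0: a=8, p=8, q=1
  k=1: a=2, p=17, q=2
  k=2: a=6, p=110, q=13
  k=3: a=8, p=897, q=106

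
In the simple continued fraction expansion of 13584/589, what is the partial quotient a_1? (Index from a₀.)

13584 = 23·589 + 37   →  a_0 = 23
589 = 15·37 + 34   →  a_1 = 15

15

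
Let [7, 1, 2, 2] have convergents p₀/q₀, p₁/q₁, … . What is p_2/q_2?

Using pₖ = aₖpₖ₋₁ + pₖ₋₂, qₖ = aₖqₖ₋₁ + qₖ₋₂ (with p₋₁=1, p₋₂=0, q₋₁=0, q₋₂=1):
  k=0: a=7, p=7, q=1
  k=1: a=1, p=8, q=1
  k=2: a=2, p=23, q=3

23/3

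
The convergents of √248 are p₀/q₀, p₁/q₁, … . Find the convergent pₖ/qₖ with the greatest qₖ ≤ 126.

√248 = [15; 1, 2, 1, 30, …] (period length 4).
Convergents:
  p_0/q_0 = 15/1
  p_1/q_1 = 16/1
  p_2/q_2 = 47/3
  p_3/q_3 = 63/4
  p_4/q_4 = 1937/123
  p_5/q_5 = 2000/127
q_4 = 123 ≤ 126 < 127 = q_5, so the answer is 1937/123.

1937/123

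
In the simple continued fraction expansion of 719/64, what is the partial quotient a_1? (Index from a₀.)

4

719 = 11·64 + 15   →  a_0 = 11
64 = 4·15 + 4   →  a_1 = 4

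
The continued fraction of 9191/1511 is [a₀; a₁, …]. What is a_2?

11

9191 = 6·1511 + 125   →  a_0 = 6
1511 = 12·125 + 11   →  a_1 = 12
125 = 11·11 + 4   →  a_2 = 11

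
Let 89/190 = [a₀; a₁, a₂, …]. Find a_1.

2

89 = 0·190 + 89   →  a_0 = 0
190 = 2·89 + 12   →  a_1 = 2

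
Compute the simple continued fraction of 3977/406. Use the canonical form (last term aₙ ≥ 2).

[9; 1, 3, 1, 8, 4, 2]

3977 = 9·406 + 323
406 = 1·323 + 83
323 = 3·83 + 74
83 = 1·74 + 9
74 = 8·9 + 2
9 = 4·2 + 1
2 = 2·1 + 0  (stop)
So 3977/406 = [9; 1, 3, 1, 8, 4, 2].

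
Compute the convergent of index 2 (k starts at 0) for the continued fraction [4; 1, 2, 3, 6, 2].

14/3

Using pₖ = aₖpₖ₋₁ + pₖ₋₂, qₖ = aₖqₖ₋₁ + qₖ₋₂ (with p₋₁=1, p₋₂=0, q₋₁=0, q₋₂=1):
  k=0: a=4, p=4, q=1
  k=1: a=1, p=5, q=1
  k=2: a=2, p=14, q=3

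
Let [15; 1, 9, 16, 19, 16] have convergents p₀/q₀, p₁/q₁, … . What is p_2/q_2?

Using pₖ = aₖpₖ₋₁ + pₖ₋₂, qₖ = aₖqₖ₋₁ + qₖ₋₂ (with p₋₁=1, p₋₂=0, q₋₁=0, q₋₂=1):
  k=0: a=15, p=15, q=1
  k=1: a=1, p=16, q=1
  k=2: a=9, p=159, q=10

159/10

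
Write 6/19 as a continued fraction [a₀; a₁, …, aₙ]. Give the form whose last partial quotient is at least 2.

6 = 0·19 + 6
19 = 3·6 + 1
6 = 6·1 + 0  (stop)
So 6/19 = [0; 3, 6].

[0; 3, 6]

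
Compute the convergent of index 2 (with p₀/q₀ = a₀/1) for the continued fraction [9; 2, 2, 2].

Using pₖ = aₖpₖ₋₁ + pₖ₋₂, qₖ = aₖqₖ₋₁ + qₖ₋₂ (with p₋₁=1, p₋₂=0, q₋₁=0, q₋₂=1):
  k=0: a=9, p=9, q=1
  k=1: a=2, p=19, q=2
  k=2: a=2, p=47, q=5

47/5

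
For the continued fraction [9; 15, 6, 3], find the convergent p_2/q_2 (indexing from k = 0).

825/91

Using pₖ = aₖpₖ₋₁ + pₖ₋₂, qₖ = aₖqₖ₋₁ + qₖ₋₂ (with p₋₁=1, p₋₂=0, q₋₁=0, q₋₂=1):
  k=0: a=9, p=9, q=1
  k=1: a=15, p=136, q=15
  k=2: a=6, p=825, q=91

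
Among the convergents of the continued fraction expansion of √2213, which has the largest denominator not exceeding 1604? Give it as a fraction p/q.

√2213 = [47; 23, 1, 1, 23, 94, …] (period length 5).
Convergents:
  p_0/q_0 = 47/1
  p_1/q_1 = 1082/23
  p_2/q_2 = 1129/24
  p_3/q_3 = 2211/47
  p_4/q_4 = 51982/1105
  p_5/q_5 = 4888519/103917
q_4 = 1105 ≤ 1604 < 103917 = q_5, so the answer is 51982/1105.

51982/1105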